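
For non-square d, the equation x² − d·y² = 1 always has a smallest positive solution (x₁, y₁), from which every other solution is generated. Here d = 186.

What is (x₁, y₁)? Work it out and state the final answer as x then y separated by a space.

7501 550

d=186: √d = [13; 1,1,1,3,4,3,1,1,1,26] (ℓ=10, even), read p_9/q_9
k=0  a_k=13  p_k/q_k = 13/1
k=1  a_k=1  p_k/q_k = 14/1
k=2  a_k=1  p_k/q_k = 27/2
…
k=4  a_k=3  p_k/q_k = 150/11
…
k=6  a_k=3  p_k/q_k = 2073/152
…
k=8  a_k=1  p_k/q_k = 4787/351
k=9  a_k=1  p_k/q_k = 7501/550
(x₁, y₁) = (7501, 550);  7501² − 186·550² = 1 ✓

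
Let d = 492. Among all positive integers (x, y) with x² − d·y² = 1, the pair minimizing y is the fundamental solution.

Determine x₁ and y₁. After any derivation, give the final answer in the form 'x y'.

29767 1342

d=492: √d = [22; 5,1,1,10,1,1,5,44] (ℓ=8, even), read p_7/q_7
a_0=22:  p_0=22·1+0=22,  q_0=22·0+1=1
a_1=5:  p_1=5·22+1=111,  q_1=5·1+0=5
…
a_3=1:  p_3=1·133+111=244,  q_3=1·6+5=11
a_4=10:  p_4=10·244+133=2573,  q_4=10·11+6=116
a_5=1:  p_5=1·2573+244=2817,  q_5=1·116+11=127
a_6=1:  p_6=1·2817+2573=5390,  q_6=1·127+116=243
a_7=5:  p_7=5·5390+2817=29767,  q_7=5·243+127=1342
→ (29767, 1342).  Check: 29767²=886074289, 492·1342²=886074288, difference 1.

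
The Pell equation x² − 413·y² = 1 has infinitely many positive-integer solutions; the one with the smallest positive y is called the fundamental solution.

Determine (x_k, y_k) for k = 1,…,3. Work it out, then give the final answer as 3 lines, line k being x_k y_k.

d=413: √d = [20; 3,9,1,4,1,9,3,40] (ℓ=8, even), read p_7/q_7
i=0: a=20 ⇒ p=20, q=1
i=1: a=3 ⇒ p=61, q=3
i=2: a=9 ⇒ p=569, q=28
i=3: a=1 ⇒ p=630, q=31
i=4: a=4 ⇒ p=3089, q=152
i=5: a=1 ⇒ p=3719, q=183
i=6: a=9 ⇒ p=36560, q=1799
i=7: a=3 ⇒ p=113399, q=5580
(x₁, y₁) = (113399, 5580);  113399² − 413·5580² = 1 ✓
(113399+5580√413)^2 = 25718666401 + 1265532840√413
(113399+5580√413)^3 = 5832942102300599 + 287020317040740√413

113399 5580
25718666401 1265532840
5832942102300599 287020317040740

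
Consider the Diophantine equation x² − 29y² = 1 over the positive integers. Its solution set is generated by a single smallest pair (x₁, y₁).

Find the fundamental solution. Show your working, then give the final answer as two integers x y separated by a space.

√29 = [5; 2,1,1,2,10, …], period ℓ=5 (odd) → k=9
step 0: (5, 1)  from 5·(1,0) + (0,1)
step 1: (11, 2)  from 2·(5,1) + (1,0)
step 2: (16, 3)  from 1·(11,2) + (5,1)
…
step 4: (70, 13)  from 2·(27,5) + (16,3)
…
step 6: (1524, 283)  from 2·(727,135) + (70,13)
step 7: (2251, 418)  from 1·(1524,283) + (727,135)
step 8: (3775, 701)  from 1·(2251,418) + (1524,283)
step 9: (9801, 1820)  from 2·(3775,701) + (2251,418)
fundamental: x₁=9801, y₁=1820  (since 96059601 − 29·3312400 = 1)

9801 1820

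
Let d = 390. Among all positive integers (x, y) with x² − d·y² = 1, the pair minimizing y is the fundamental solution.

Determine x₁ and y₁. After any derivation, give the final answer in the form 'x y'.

79 4

[19; 1,2,1,38] for √390; ℓ=4 ⇒ convergent index 3
k=0  a_k=19  p_k/q_k = 19/1
…
k=2  a_k=2  p_k/q_k = 59/3
k=3  a_k=1  p_k/q_k = 79/4
fundamental: x₁=79, y₁=4  (since 6241 − 390·16 = 1)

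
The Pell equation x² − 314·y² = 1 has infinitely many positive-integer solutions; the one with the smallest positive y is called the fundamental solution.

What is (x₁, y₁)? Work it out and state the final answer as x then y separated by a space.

392499 22150

d=314: √d = [17; 1,2,1,1,2,1,34] (ℓ=7, odd), read p_13/q_13
a_0=17:  p_0=17·1+0=17,  q_0=17·0+1=1
…
a_3=1:  p_3=1·53+18=71,  q_3=1·3+1=4
…
a_7=34:  p_7=34·443+319=15381,  q_7=34·25+18=868
a_8=1:  p_8=1·15381+443=15824,  q_8=1·868+25=893
…
a_12=2:  p_12=2·109882+62853=282617,  q_12=2·6201+3547=15949
a_13=1:  p_13=1·282617+109882=392499,  q_13=1·15949+6201=22150
fundamental: x₁=392499, y₁=22150  (since 154055465001 − 314·490622500 = 1)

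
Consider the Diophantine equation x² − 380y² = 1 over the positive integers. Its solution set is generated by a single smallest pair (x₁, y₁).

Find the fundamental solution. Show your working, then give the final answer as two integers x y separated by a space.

39 2

[19; 2,38] for √380; ℓ=2 ⇒ convergent index 1
step 0: (19, 1)  from 19·(1,0) + (0,1)
step 1: (39, 2)  from 2·(19,1) + (1,0)
→ (39, 2).  Check: 39²=1521, 380·2²=1520, difference 1.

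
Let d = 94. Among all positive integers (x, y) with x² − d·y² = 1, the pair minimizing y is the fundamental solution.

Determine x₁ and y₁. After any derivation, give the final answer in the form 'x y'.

2143295 221064

[9; 1,2,3,1,1,…,2,1,18] for √94; ℓ=16 ⇒ convergent index 15
i=0: a=9 ⇒ p=9, q=1
i=1: a=1 ⇒ p=10, q=1
…
i=3: a=3 ⇒ p=97, q=10
i=4: a=1 ⇒ p=126, q=13
i=5: a=1 ⇒ p=223, q=23
…
i=7: a=1 ⇒ p=1464, q=151
…
i=10: a=5 ⇒ p=85038, q=8771
i=11: a=1 ⇒ p=99455, q=10258
i=12: a=1 ⇒ p=184493, q=19029
i=13: a=3 ⇒ p=652934, q=67345
i=14: a=2 ⇒ p=1490361, q=153719
i=15: a=1 ⇒ p=2143295, q=221064
fundamental: x₁=2143295, y₁=221064  (since 4593713457025 − 94·48869292096 = 1)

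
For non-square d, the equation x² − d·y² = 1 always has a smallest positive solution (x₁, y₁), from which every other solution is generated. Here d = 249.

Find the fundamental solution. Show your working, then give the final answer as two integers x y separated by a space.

√249 = [15; 1,3,1,1,5,…,3,1,30, …], period ℓ=16 (even) → k=15
i=0: a=15 ⇒ p=15, q=1
i=1: a=1 ⇒ p=16, q=1
…
i=4: a=1 ⇒ p=142, q=9
…
i=12: a=1 ⇒ p=1017351, q=64472
i=13: a=1 ⇒ p=1884116, q=119401
i=14: a=3 ⇒ p=6669699, q=422675
i=15: a=1 ⇒ p=8553815, q=542076
fundamental: x₁=8553815, y₁=542076  (since 73167751054225 − 249·293846389776 = 1)

8553815 542076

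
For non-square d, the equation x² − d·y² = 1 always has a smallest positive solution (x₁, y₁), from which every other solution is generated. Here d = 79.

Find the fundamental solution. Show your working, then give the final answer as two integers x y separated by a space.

80 9

[8; 1,7,1,16] for √79; ℓ=4 ⇒ convergent index 3
i=0: a=8 ⇒ p=8, q=1
…
i=2: a=7 ⇒ p=71, q=8
i=3: a=1 ⇒ p=80, q=9
fundamental: x₁=80, y₁=9  (since 6400 − 79·81 = 1)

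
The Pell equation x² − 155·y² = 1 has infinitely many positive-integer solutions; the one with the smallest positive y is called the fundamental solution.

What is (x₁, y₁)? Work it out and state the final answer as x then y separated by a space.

√155 = [12; 2,4,2,24, …], period ℓ=4 (even) → k=3
i=0: a=12 ⇒ p=12, q=1
i=1: a=2 ⇒ p=25, q=2
i=2: a=4 ⇒ p=112, q=9
i=3: a=2 ⇒ p=249, q=20
fundamental: x₁=249, y₁=20  (since 62001 − 155·400 = 1)

249 20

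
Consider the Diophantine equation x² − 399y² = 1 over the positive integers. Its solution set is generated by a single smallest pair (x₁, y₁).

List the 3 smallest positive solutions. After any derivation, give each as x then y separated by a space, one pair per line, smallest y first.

20 1
799 40
31940 1599

√399 → a₀=19, period (1,38); ℓ=2 even so k=1
step 0: (19, 1)  from 19·(1,0) + (0,1)
step 1: (20, 1)  from 1·(19,1) + (1,0)
fundamental: x₁=20, y₁=1  (since 400 − 399·1 = 1)
(20+1√399)^2 = 799 + 40√399
(20+1√399)^3 = 31940 + 1599√399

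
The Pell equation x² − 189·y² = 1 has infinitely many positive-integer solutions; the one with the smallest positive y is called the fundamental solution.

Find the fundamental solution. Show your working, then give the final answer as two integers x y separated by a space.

√189 = [13; 1,2,1,26, …], period ℓ=4 (even) → k=3
k=0  a_k=13  p_k/q_k = 13/1
k=1  a_k=1  p_k/q_k = 14/1
k=2  a_k=2  p_k/q_k = 41/3
k=3  a_k=1  p_k/q_k = 55/4
fundamental: x₁=55, y₁=4  (since 3025 − 189·16 = 1)

55 4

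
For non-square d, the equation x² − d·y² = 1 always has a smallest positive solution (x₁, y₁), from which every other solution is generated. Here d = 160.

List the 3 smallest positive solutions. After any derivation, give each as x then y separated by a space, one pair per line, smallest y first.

721 57
1039681 82194
1499219281 118523691

√160 → a₀=12, period (1,1,1,5,1,1,1,24); ℓ=8 even so k=7
step 0: (12, 1)  from 12·(1,0) + (0,1)
…
step 2: (25, 2)  from 1·(13,1) + (12,1)
step 3: (38, 3)  from 1·(25,2) + (13,1)
step 4: (215, 17)  from 5·(38,3) + (25,2)
…
step 6: (468, 37)  from 1·(253,20) + (215,17)
step 7: (721, 57)  from 1·(468,37) + (253,20)
(x₁, y₁) = (721, 57);  721² − 160·57² = 1 ✓
(x_2, y_2) = (721·721 + 160·57·57, 721·57 + 57·721) = (1039681, 82194)
(x_3, y_3) = (721·1039681 + 160·57·82194, 721·82194 + 57·1039681) = (1499219281, 118523691)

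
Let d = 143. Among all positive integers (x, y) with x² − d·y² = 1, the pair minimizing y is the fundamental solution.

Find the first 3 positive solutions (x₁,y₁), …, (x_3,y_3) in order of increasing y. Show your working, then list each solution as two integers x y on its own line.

d=143: √d = [11; 1,22] (ℓ=2, even), read p_1/q_1
k=0  a_k=11  p_k/q_k = 11/1
k=1  a_k=1  p_k/q_k = 12/1
fundamental: x₁=12, y₁=1  (since 144 − 143·1 = 1)
n=2: (12,1)∘(12,1) = (12·12+143·1·1, 12·1+1·12) = (287,24)
n=3: (287,24)∘(12,1) = (12·287+143·1·24, 12·24+1·287) = (6876,575)

12 1
287 24
6876 575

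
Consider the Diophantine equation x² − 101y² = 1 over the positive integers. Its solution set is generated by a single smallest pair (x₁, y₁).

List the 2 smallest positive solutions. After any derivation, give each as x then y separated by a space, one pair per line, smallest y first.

201 20
80801 8040

√101 → a₀=10, period (20); ℓ=1 odd so k=1
step 0: (10, 1)  from 10·(1,0) + (0,1)
step 1: (201, 20)  from 20·(10,1) + (1,0)
fundamental: x₁=201, y₁=20  (since 40401 − 101·400 = 1)
(201+20√101)^2 = 80801 + 8040√101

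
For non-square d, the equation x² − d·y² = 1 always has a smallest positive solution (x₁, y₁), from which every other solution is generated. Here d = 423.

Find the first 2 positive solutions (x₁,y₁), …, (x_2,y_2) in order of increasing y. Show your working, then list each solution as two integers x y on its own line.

[20; 1,1,3,4,3,1,1,40] for √423; ℓ=8 ⇒ convergent index 7
i=0: a=20 ⇒ p=20, q=1
i=1: a=1 ⇒ p=21, q=1
i=2: a=1 ⇒ p=41, q=2
…
i=5: a=3 ⇒ p=1995, q=97
i=6: a=1 ⇒ p=2612, q=127
i=7: a=1 ⇒ p=4607, q=224
→ (4607, 224).  Check: 4607²=21224449, 423·224²=21224448, difference 1.
(x_2, y_2) = (4607·4607 + 423·224·224, 4607·224 + 224·4607) = (42448897, 2063936)

4607 224
42448897 2063936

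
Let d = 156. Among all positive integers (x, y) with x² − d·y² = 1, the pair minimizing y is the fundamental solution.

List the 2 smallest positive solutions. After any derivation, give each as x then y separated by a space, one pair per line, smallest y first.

d=156: √d = [12; 2,24] (ℓ=2, even), read p_1/q_1
step 0: (12, 1)  from 12·(1,0) + (0,1)
step 1: (25, 2)  from 2·(12,1) + (1,0)
fundamental: x₁=25, y₁=2  (since 625 − 156·4 = 1)
(x_2, y_2) = (25·25 + 156·2·2, 25·2 + 2·25) = (1249, 100)

25 2
1249 100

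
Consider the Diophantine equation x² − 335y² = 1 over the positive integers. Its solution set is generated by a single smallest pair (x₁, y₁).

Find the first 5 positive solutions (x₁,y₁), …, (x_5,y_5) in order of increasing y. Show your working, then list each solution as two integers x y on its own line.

√335 → a₀=18, period (3,3,3,36); ℓ=4 even so k=3
i=0: a=18 ⇒ p=18, q=1
i=1: a=3 ⇒ p=55, q=3
i=2: a=3 ⇒ p=183, q=10
i=3: a=3 ⇒ p=604, q=33
→ (604, 33).  Check: 604²=364816, 335·33²=364815, difference 1.
k=2:  x_2 = 604·604+335·33·33 = 729631,  y_2 = 604·33+33·604 = 39864
k=3:  x_3 = 604·729631+335·33·39864 = 881393644,  y_3 = 604·39864+33·729631 = 48155679
k=4:  x_4 = 604·881393644+335·33·48155679 = 1064722792321,  y_4 = 604·48155679+33·881393644 = 58172020368
k=5:  x_5 = 604·1064722792321+335·33·58172020368 = 1286184251730124,  y_5 = 604·58172020368+33·1064722792321 = 70271752448865

604 33
729631 39864
881393644 48155679
1064722792321 58172020368
1286184251730124 70271752448865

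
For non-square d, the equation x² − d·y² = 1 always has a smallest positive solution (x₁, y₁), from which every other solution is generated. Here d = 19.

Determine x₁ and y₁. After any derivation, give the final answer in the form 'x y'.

170 39

√19 = [4; 2,1,3,1,2,8, …], period ℓ=6 (even) → k=5
step 0: (4, 1)  from 4·(1,0) + (0,1)
…
step 2: (13, 3)  from 1·(9,2) + (4,1)
…
step 4: (61, 14)  from 1·(48,11) + (13,3)
step 5: (170, 39)  from 2·(61,14) + (48,11)
(x₁, y₁) = (170, 39);  170² − 19·39² = 1 ✓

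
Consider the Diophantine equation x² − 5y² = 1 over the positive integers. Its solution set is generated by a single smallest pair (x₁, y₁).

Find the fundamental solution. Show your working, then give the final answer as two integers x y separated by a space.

d=5: √d = [2; 4] (ℓ=1, odd), read p_1/q_1
a_0=2:  p_0=2·1+0=2,  q_0=2·0+1=1
a_1=4:  p_1=4·2+1=9,  q_1=4·1+0=4
→ (9, 4).  Check: 9²=81, 5·4²=80, difference 1.

9 4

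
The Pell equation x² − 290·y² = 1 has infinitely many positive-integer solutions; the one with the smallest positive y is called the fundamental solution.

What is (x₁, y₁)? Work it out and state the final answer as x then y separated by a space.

√290 → a₀=17, period (34); ℓ=1 odd so k=1
step 0: (17, 1)  from 17·(1,0) + (0,1)
step 1: (579, 34)  from 34·(17,1) + (1,0)
(x₁, y₁) = (579, 34);  579² − 290·34² = 1 ✓

579 34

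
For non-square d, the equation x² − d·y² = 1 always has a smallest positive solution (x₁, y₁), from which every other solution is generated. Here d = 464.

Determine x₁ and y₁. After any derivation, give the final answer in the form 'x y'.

9801 455

d=464: √d = [21; 1,1,5,1,1,1,5,1,1,42] (ℓ=10, even), read p_9/q_9
a_0=21:  p_0=21·1+0=21,  q_0=21·0+1=1
a_1=1:  p_1=1·21+1=22,  q_1=1·1+0=1
…
a_3=5:  p_3=5·43+22=237,  q_3=5·2+1=11
a_4=1:  p_4=1·237+43=280,  q_4=1·11+2=13
…
a_7=5:  p_7=5·797+517=4502,  q_7=5·37+24=209
a_8=1:  p_8=1·4502+797=5299,  q_8=1·209+37=246
a_9=1:  p_9=1·5299+4502=9801,  q_9=1·246+209=455
(x₁, y₁) = (9801, 455);  9801² − 464·455² = 1 ✓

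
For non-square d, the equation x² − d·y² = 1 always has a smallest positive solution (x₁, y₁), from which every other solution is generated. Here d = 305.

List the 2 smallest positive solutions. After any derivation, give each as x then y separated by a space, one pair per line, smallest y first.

489 28
478241 27384

√305 → a₀=17, period (2,6,2,34); ℓ=4 even so k=3
k=0  a_k=17  p_k/q_k = 17/1
k=1  a_k=2  p_k/q_k = 35/2
k=2  a_k=6  p_k/q_k = 227/13
k=3  a_k=2  p_k/q_k = 489/28
(x₁, y₁) = (489, 28);  489² − 305·28² = 1 ✓
k=2:  x_2 = 489·489+305·28·28 = 478241,  y_2 = 489·28+28·489 = 27384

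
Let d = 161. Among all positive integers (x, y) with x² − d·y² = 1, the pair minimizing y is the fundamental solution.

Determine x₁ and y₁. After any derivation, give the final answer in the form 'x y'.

11775 928

√161 = [12; 1,2,4,1,2,1,4,2,1,24, …], period ℓ=10 (even) → k=9
i=0: a=12 ⇒ p=12, q=1
i=1: a=1 ⇒ p=13, q=1
i=2: a=2 ⇒ p=38, q=3
…
i=5: a=2 ⇒ p=571, q=45
…
i=8: a=2 ⇒ p=8108, q=639
i=9: a=1 ⇒ p=11775, q=928
(x₁, y₁) = (11775, 928);  11775² − 161·928² = 1 ✓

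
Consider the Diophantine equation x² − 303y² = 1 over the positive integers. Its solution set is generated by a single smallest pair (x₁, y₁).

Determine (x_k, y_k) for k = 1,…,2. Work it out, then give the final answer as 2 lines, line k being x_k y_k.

√303 = [17; 2,2,5,2,2,34, …], period ℓ=6 (even) → k=5
k=0  a_k=17  p_k/q_k = 17/1
k=1  a_k=2  p_k/q_k = 35/2
k=2  a_k=2  p_k/q_k = 87/5
k=3  a_k=5  p_k/q_k = 470/27
k=4  a_k=2  p_k/q_k = 1027/59
k=5  a_k=2  p_k/q_k = 2524/145
(x₁, y₁) = (2524, 145);  2524² − 303·145² = 1 ✓
n=2: (2524,145)∘(2524,145) = (2524·2524+303·145·145, 2524·145+145·2524) = (12741151,731960)

2524 145
12741151 731960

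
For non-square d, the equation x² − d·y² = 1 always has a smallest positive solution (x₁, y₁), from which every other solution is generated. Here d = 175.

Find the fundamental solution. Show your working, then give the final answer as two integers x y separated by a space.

2024 153

√175 = [13; 4,2,1,2,4,26, …], period ℓ=6 (even) → k=5
step 0: (13, 1)  from 13·(1,0) + (0,1)
…
step 2: (119, 9)  from 2·(53,4) + (13,1)
step 3: (172, 13)  from 1·(119,9) + (53,4)
step 4: (463, 35)  from 2·(172,13) + (119,9)
step 5: (2024, 153)  from 4·(463,35) + (172,13)
(x₁, y₁) = (2024, 153);  2024² − 175·153² = 1 ✓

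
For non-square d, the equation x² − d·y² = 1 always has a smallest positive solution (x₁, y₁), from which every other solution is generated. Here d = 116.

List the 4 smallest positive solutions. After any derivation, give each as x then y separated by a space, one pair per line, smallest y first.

9801 910
192119201 17837820
3765920568201 349656946730
73819574785756801 6853975451963640

√116 → a₀=10, period (1,3,2,1,4,1,2,3,1,20); ℓ=10 even so k=9
i=0: a=10 ⇒ p=10, q=1
i=1: a=1 ⇒ p=11, q=1
…
i=3: a=2 ⇒ p=97, q=9
…
i=5: a=4 ⇒ p=657, q=61
…
i=8: a=3 ⇒ p=7550, q=701
i=9: a=1 ⇒ p=9801, q=910
→ (9801, 910).  Check: 9801²=96059601, 116·910²=96059600, difference 1.
n=2: (9801,910)∘(9801,910) = (9801·9801+116·910·910, 9801·910+910·9801) = (192119201,17837820)
n=3: (192119201,17837820)∘(9801,910) = (9801·192119201+116·910·17837820, 9801·17837820+910·192119201) = (3765920568201,349656946730)
n=4: (3765920568201,349656946730)∘(9801,910) = (9801·3765920568201+116·910·349656946730, 9801·349656946730+910·3765920568201) = (73819574785756801,6853975451963640)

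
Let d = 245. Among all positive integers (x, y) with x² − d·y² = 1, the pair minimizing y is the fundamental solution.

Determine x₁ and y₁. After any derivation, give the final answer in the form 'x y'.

51841 3312

√245 → a₀=15, period (1,1,1,7,6,7,1,1,1,30); ℓ=10 even so k=9
a_0=15:  p_0=15·1+0=15,  q_0=15·0+1=1
a_1=1:  p_1=1·15+1=16,  q_1=1·1+0=1
a_2=1:  p_2=1·16+15=31,  q_2=1·1+1=2
a_3=1:  p_3=1·31+16=47,  q_3=1·2+1=3
a_4=7:  p_4=7·47+31=360,  q_4=7·3+2=23
…
a_7=1:  p_7=1·15809+2207=18016,  q_7=1·1010+141=1151
a_8=1:  p_8=1·18016+15809=33825,  q_8=1·1151+1010=2161
a_9=1:  p_9=1·33825+18016=51841,  q_9=1·2161+1151=3312
(x₁, y₁) = (51841, 3312);  51841² − 245·3312² = 1 ✓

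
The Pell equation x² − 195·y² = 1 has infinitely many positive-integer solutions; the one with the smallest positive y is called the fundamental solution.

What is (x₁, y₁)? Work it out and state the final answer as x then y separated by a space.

14 1

√195 → a₀=13, period (1,26); ℓ=2 even so k=1
a_0=13:  p_0=13·1+0=13,  q_0=13·0+1=1
a_1=1:  p_1=1·13+1=14,  q_1=1·1+0=1
(x₁, y₁) = (14, 1);  14² − 195·1² = 1 ✓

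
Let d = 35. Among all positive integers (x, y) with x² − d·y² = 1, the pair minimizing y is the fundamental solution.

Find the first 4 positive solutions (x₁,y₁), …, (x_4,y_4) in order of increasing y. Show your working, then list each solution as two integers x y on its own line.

6 1
71 12
846 143
10081 1704

d=35: √d = [5; 1,10] (ℓ=2, even), read p_1/q_1
step 0: (5, 1)  from 5·(1,0) + (0,1)
step 1: (6, 1)  from 1·(5,1) + (1,0)
(x₁, y₁) = (6, 1);  6² − 35·1² = 1 ✓
k=2:  x_2 = 6·6+35·1·1 = 71,  y_2 = 6·1+1·6 = 12
k=3:  x_3 = 6·71+35·1·12 = 846,  y_3 = 6·12+1·71 = 143
k=4:  x_4 = 6·846+35·1·143 = 10081,  y_4 = 6·143+1·846 = 1704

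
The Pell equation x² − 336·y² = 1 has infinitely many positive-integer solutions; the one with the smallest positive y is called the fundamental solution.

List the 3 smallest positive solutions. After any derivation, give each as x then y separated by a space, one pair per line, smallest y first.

d=336: √d = [18; 3,36] (ℓ=2, even), read p_1/q_1
i=0: a=18 ⇒ p=18, q=1
i=1: a=3 ⇒ p=55, q=3
(x₁, y₁) = (55, 3);  55² − 336·3² = 1 ✓
(x_2, y_2) = (55·55 + 336·3·3, 55·3 + 3·55) = (6049, 330)
(x_3, y_3) = (55·6049 + 336·3·330, 55·330 + 3·6049) = (665335, 36297)

55 3
6049 330
665335 36297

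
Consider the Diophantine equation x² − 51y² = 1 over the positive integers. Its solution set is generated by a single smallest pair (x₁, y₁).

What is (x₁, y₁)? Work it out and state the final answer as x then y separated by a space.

√51 → a₀=7, period (7,14); ℓ=2 even so k=1
i=0: a=7 ⇒ p=7, q=1
i=1: a=7 ⇒ p=50, q=7
(x₁, y₁) = (50, 7);  50² − 51·7² = 1 ✓

50 7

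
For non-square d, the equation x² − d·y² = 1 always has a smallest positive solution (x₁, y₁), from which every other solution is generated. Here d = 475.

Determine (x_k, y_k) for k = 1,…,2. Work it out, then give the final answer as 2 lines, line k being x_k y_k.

√475 → a₀=21, period (1,3,1,6,2,6,1,3,1,42); ℓ=10 even so k=9
i=0: a=21 ⇒ p=21, q=1
…
i=2: a=3 ⇒ p=87, q=4
i=3: a=1 ⇒ p=109, q=5
…
i=5: a=2 ⇒ p=1591, q=73
i=6: a=6 ⇒ p=10287, q=472
i=7: a=1 ⇒ p=11878, q=545
i=8: a=3 ⇒ p=45921, q=2107
i=9: a=1 ⇒ p=57799, q=2652
fundamental: x₁=57799, y₁=2652  (since 3340724401 − 475·7033104 = 1)
k=2:  x_2 = 57799·57799+475·2652·2652 = 6681448801,  y_2 = 57799·2652+2652·57799 = 306565896

57799 2652
6681448801 306565896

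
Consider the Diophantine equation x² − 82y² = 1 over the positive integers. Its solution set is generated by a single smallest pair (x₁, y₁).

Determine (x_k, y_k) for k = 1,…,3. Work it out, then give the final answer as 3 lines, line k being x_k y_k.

163 18
53137 5868
17322499 1912950

√82 = [9; 18, …], period ℓ=1 (odd) → k=1
i=0: a=9 ⇒ p=9, q=1
i=1: a=18 ⇒ p=163, q=18
→ (163, 18).  Check: 163²=26569, 82·18²=26568, difference 1.
(x_2, y_2) = (163·163 + 82·18·18, 163·18 + 18·163) = (53137, 5868)
(x_3, y_3) = (163·53137 + 82·18·5868, 163·5868 + 18·53137) = (17322499, 1912950)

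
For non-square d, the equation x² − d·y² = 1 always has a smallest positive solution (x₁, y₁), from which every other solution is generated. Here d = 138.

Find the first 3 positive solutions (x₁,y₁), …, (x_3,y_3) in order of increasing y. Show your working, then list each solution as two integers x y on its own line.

47 4
4417 376
415151 35340

[11; 1,2,1,22] for √138; ℓ=4 ⇒ convergent index 3
a_0=11:  p_0=11·1+0=11,  q_0=11·0+1=1
a_1=1:  p_1=1·11+1=12,  q_1=1·1+0=1
a_2=2:  p_2=2·12+11=35,  q_2=2·1+1=3
a_3=1:  p_3=1·35+12=47,  q_3=1·3+1=4
→ (47, 4).  Check: 47²=2209, 138·4²=2208, difference 1.
n=2: (47,4)∘(47,4) = (47·47+138·4·4, 47·4+4·47) = (4417,376)
n=3: (4417,376)∘(47,4) = (47·4417+138·4·376, 47·376+4·4417) = (415151,35340)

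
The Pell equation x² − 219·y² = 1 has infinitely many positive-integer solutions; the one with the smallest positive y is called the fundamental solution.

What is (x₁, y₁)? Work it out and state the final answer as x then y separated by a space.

74 5

d=219: √d = [14; 1,3,1,28] (ℓ=4, even), read p_3/q_3
step 0: (14, 1)  from 14·(1,0) + (0,1)
step 1: (15, 1)  from 1·(14,1) + (1,0)
step 2: (59, 4)  from 3·(15,1) + (14,1)
step 3: (74, 5)  from 1·(59,4) + (15,1)
fundamental: x₁=74, y₁=5  (since 5476 − 219·25 = 1)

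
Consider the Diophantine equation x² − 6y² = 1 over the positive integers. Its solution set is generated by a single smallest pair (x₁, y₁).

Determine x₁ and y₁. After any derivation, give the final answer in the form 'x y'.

5 2

√6 = [2; 2,4, …], period ℓ=2 (even) → k=1
a_0=2:  p_0=2·1+0=2,  q_0=2·0+1=1
a_1=2:  p_1=2·2+1=5,  q_1=2·1+0=2
(x₁, y₁) = (5, 2);  5² − 6·2² = 1 ✓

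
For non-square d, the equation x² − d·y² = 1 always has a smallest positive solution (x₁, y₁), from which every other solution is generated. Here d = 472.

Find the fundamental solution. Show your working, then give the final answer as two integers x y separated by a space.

306917 14127

[21; 1,2,1,1,1,…,2,1,42] for √472; ℓ=14 ⇒ convergent index 13
k=0  a_k=21  p_k/q_k = 21/1
…
k=2  a_k=2  p_k/q_k = 65/3
k=3  a_k=1  p_k/q_k = 87/4
k=4  a_k=1  p_k/q_k = 152/7
k=5  a_k=1  p_k/q_k = 239/11
k=6  a_k=4  p_k/q_k = 1108/51
k=7  a_k=5  p_k/q_k = 5779/266
…
k=10  a_k=1  p_k/q_k = 54227/2496
k=11  a_k=1  p_k/q_k = 84230/3877
k=12  a_k=2  p_k/q_k = 222687/10250
k=13  a_k=1  p_k/q_k = 306917/14127
→ (306917, 14127).  Check: 306917²=94198044889, 472·14127²=94198044888, difference 1.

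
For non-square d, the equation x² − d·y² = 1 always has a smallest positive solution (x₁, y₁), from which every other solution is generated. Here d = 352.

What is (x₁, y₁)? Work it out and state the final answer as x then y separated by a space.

77617 4137

√352 = [18; 1,3,5,9,5,3,1,36, …], period ℓ=8 (even) → k=7
i=0: a=18 ⇒ p=18, q=1
…
i=4: a=9 ⇒ p=3621, q=193
i=5: a=5 ⇒ p=18499, q=986
i=6: a=3 ⇒ p=59118, q=3151
i=7: a=1 ⇒ p=77617, q=4137
→ (77617, 4137).  Check: 77617²=6024398689, 352·4137²=6024398688, difference 1.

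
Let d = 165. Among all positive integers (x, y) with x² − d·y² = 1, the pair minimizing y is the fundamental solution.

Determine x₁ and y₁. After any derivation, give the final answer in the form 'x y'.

1079 84

d=165: √d = [12; 1,5,2,5,1,24] (ℓ=6, even), read p_5/q_5
i=0: a=12 ⇒ p=12, q=1
…
i=2: a=5 ⇒ p=77, q=6
i=3: a=2 ⇒ p=167, q=13
i=4: a=5 ⇒ p=912, q=71
i=5: a=1 ⇒ p=1079, q=84
→ (1079, 84).  Check: 1079²=1164241, 165·84²=1164240, difference 1.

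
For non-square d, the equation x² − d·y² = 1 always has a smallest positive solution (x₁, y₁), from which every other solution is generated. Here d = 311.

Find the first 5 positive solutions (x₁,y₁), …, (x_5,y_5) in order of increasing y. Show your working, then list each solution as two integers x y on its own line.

16883880 957397
570130807708799 32329152120720
19252040283316857636360 1091683049815963029803
650098275797375082487964044801 36863691222253451430108430560
21952362553539551163393489436611779400 1244804277907160115380508441163715797

d=311: √d = [17; 1,1,1,2,1,…,1,1,34] (ℓ=16, even), read p_15/q_15
step 0: (17, 1)  from 17·(1,0) + (0,1)
step 1: (18, 1)  from 1·(17,1) + (1,0)
step 2: (35, 2)  from 1·(18,1) + (17,1)
…
step 4: (141, 8)  from 2·(53,3) + (35,2)
…
step 6: (1305, 74)  from 6·(194,11) + (141,8)
…
step 8: (71158, 4035)  from 17·(4109,233) + (1305,74)
step 9: (217583, 12338)  from 3·(71158,4035) + (4109,233)
step 10: (1376656, 78063)  from 6·(217583,12338) + (71158,4035)
step 11: (1594239, 90401)  from 1·(1376656,78063) + (217583,12338)
step 12: (4565134, 258865)  from 2·(1594239,90401) + (1376656,78063)
step 13: (6159373, 349266)  from 1·(4565134,258865) + (1594239,90401)
step 14: (10724507, 608131)  from 1·(6159373,349266) + (4565134,258865)
step 15: (16883880, 957397)  from 1·(10724507,608131) + (6159373,349266)
→ (16883880, 957397).  Check: 16883880²=285065403854400, 311·957397²=285065403854399, difference 1.
n=2: (16883880,957397)∘(16883880,957397) = (16883880·16883880+311·957397·957397, 16883880·957397+957397·16883880) = (570130807708799,32329152120720)
n=3: (570130807708799,32329152120720)∘(16883880,957397) = (16883880·570130807708799+311·957397·32329152120720, 16883880·32329152120720+957397·570130807708799) = (19252040283316857636360,1091683049815963029803)
n=4: (19252040283316857636360,1091683049815963029803)∘(16883880,957397) = (16883880·19252040283316857636360+311·957397·1091683049815963029803, 16883880·1091683049815963029803+957397·19252040283316857636360) = (650098275797375082487964044801,36863691222253451430108430560)
n=5: (650098275797375082487964044801,36863691222253451430108430560)∘(16883880,957397) = (16883880·650098275797375082487964044801+311·957397·36863691222253451430108430560, 16883880·36863691222253451430108430560+957397·650098275797375082487964044801) = (21952362553539551163393489436611779400,1244804277907160115380508441163715797)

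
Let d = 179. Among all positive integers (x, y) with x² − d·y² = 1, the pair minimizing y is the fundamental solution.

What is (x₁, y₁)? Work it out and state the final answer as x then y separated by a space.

√179 = [13; 2,1,1,1,3,…,1,2,26, …], period ℓ=14 (even) → k=13
i=0: a=13 ⇒ p=13, q=1
…
i=2: a=1 ⇒ p=40, q=3
i=3: a=1 ⇒ p=67, q=5
…
i=5: a=3 ⇒ p=388, q=29
…
i=7: a=13 ⇒ p=26999, q=2018
…
i=9: a=3 ⇒ p=438125, q=32747
…
i=12: a=1 ⇒ p=1588459, q=118727
i=13: a=2 ⇒ p=4190210, q=313191
(x₁, y₁) = (4190210, 313191);  4190210² − 179·313191² = 1 ✓

4190210 313191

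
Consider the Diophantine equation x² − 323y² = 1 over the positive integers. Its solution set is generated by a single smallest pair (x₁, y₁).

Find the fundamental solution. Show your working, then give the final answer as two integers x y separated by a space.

√323 → a₀=17, period (1,34); ℓ=2 even so k=1
step 0: (17, 1)  from 17·(1,0) + (0,1)
step 1: (18, 1)  from 1·(17,1) + (1,0)
(x₁, y₁) = (18, 1);  18² − 323·1² = 1 ✓

18 1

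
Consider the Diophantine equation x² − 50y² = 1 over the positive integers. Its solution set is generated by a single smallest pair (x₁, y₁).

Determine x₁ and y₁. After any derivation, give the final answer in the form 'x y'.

[7; 14] for √50; ℓ=1 ⇒ convergent index 1
i=0: a=7 ⇒ p=7, q=1
i=1: a=14 ⇒ p=99, q=14
(x₁, y₁) = (99, 14);  99² − 50·14² = 1 ✓

99 14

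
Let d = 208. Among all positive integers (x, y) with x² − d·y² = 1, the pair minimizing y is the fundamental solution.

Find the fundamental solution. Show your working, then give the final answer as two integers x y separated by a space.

649 45

d=208: √d = [14; 2,2,1,2,2,28] (ℓ=6, even), read p_5/q_5
a_0=14:  p_0=14·1+0=14,  q_0=14·0+1=1
a_1=2:  p_1=2·14+1=29,  q_1=2·1+0=2
a_2=2:  p_2=2·29+14=72,  q_2=2·2+1=5
a_3=1:  p_3=1·72+29=101,  q_3=1·5+2=7
a_4=2:  p_4=2·101+72=274,  q_4=2·7+5=19
a_5=2:  p_5=2·274+101=649,  q_5=2·19+7=45
→ (649, 45).  Check: 649²=421201, 208·45²=421200, difference 1.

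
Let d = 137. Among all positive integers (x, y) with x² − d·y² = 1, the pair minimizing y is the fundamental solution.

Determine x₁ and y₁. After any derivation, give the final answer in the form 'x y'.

√137 = [11; 1,2,2,1,1,2,2,1,22, …], period ℓ=9 (odd) → k=17
k=0  a_k=11  p_k/q_k = 11/1
…
k=2  a_k=2  p_k/q_k = 35/3
k=3  a_k=2  p_k/q_k = 82/7
…
k=7  a_k=2  p_k/q_k = 1229/105
…
k=11  a_k=2  p_k/q_k = 122279/10447
…
k=16  a_k=2  p_k/q_k = 4286741/366241
k=17  a_k=1  p_k/q_k = 6083073/519712
fundamental: x₁=6083073, y₁=519712  (since 37003777123329 − 137·270100562944 = 1)

6083073 519712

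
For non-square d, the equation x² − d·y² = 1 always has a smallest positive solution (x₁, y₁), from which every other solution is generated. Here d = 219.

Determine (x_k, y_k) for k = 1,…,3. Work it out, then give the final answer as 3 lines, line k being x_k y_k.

74 5
10951 740
1620674 109515

[14; 1,3,1,28] for √219; ℓ=4 ⇒ convergent index 3
k=0  a_k=14  p_k/q_k = 14/1
k=1  a_k=1  p_k/q_k = 15/1
k=2  a_k=3  p_k/q_k = 59/4
k=3  a_k=1  p_k/q_k = 74/5
→ (74, 5).  Check: 74²=5476, 219·5²=5475, difference 1.
k=2:  x_2 = 74·74+219·5·5 = 10951,  y_2 = 74·5+5·74 = 740
k=3:  x_3 = 74·10951+219·5·740 = 1620674,  y_3 = 74·740+5·10951 = 109515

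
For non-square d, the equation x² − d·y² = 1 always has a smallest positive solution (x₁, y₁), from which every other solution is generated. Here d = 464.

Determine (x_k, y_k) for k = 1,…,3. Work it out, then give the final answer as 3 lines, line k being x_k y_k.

9801 455
192119201 8918910
3765920568201 174828473365

√464 = [21; 1,1,5,1,1,1,5,1,1,42, …], period ℓ=10 (even) → k=9
step 0: (21, 1)  from 21·(1,0) + (0,1)
step 1: (22, 1)  from 1·(21,1) + (1,0)
step 2: (43, 2)  from 1·(22,1) + (21,1)
…
step 8: (5299, 246)  from 1·(4502,209) + (797,37)
step 9: (9801, 455)  from 1·(5299,246) + (4502,209)
→ (9801, 455).  Check: 9801²=96059601, 464·455²=96059600, difference 1.
k=2:  x_2 = 9801·9801+464·455·455 = 192119201,  y_2 = 9801·455+455·9801 = 8918910
k=3:  x_3 = 9801·192119201+464·455·8918910 = 3765920568201,  y_3 = 9801·8918910+455·192119201 = 174828473365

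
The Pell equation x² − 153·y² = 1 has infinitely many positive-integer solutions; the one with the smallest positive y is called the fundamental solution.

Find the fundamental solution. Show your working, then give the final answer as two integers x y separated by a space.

2177 176

√153 → a₀=12, period (2,1,2,2,2,1,2,24); ℓ=8 even so k=7
step 0: (12, 1)  from 12·(1,0) + (0,1)
…
step 6: (804, 65)  from 1·(569,46) + (235,19)
step 7: (2177, 176)  from 2·(804,65) + (569,46)
→ (2177, 176).  Check: 2177²=4739329, 153·176²=4739328, difference 1.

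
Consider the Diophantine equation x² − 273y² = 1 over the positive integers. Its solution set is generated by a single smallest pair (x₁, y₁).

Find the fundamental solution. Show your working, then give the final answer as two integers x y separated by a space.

d=273: √d = [16; 1,1,10,1,1,32] (ℓ=6, even), read p_5/q_5
step 0: (16, 1)  from 16·(1,0) + (0,1)
step 1: (17, 1)  from 1·(16,1) + (1,0)
…
step 4: (380, 23)  from 1·(347,21) + (33,2)
step 5: (727, 44)  from 1·(380,23) + (347,21)
→ (727, 44).  Check: 727²=528529, 273·44²=528528, difference 1.

727 44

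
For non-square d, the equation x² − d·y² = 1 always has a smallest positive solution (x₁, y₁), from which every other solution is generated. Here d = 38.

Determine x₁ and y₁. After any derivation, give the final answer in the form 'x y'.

37 6

√38 = [6; 6,12, …], period ℓ=2 (even) → k=1
k=0  a_k=6  p_k/q_k = 6/1
k=1  a_k=6  p_k/q_k = 37/6
(x₁, y₁) = (37, 6);  37² − 38·6² = 1 ✓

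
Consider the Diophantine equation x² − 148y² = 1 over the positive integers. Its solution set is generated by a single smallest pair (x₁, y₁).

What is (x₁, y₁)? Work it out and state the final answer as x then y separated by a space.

[12; 6,24] for √148; ℓ=2 ⇒ convergent index 1
a_0=12:  p_0=12·1+0=12,  q_0=12·0+1=1
a_1=6:  p_1=6·12+1=73,  q_1=6·1+0=6
fundamental: x₁=73, y₁=6  (since 5329 − 148·36 = 1)

73 6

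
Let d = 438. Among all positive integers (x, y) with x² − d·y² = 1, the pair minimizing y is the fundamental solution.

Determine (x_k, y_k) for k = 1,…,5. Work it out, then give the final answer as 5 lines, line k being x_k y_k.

[20; 1,12,1,40] for √438; ℓ=4 ⇒ convergent index 3
a_0=20:  p_0=20·1+0=20,  q_0=20·0+1=1
a_1=1:  p_1=1·20+1=21,  q_1=1·1+0=1
a_2=12:  p_2=12·21+20=272,  q_2=12·1+1=13
a_3=1:  p_3=1·272+21=293,  q_3=1·13+1=14
fundamental: x₁=293, y₁=14  (since 85849 − 438·196 = 1)
k=2:  x_2 = 293·293+438·14·14 = 171697,  y_2 = 293·14+14·293 = 8204
k=3:  x_3 = 293·171697+438·14·8204 = 100614149,  y_3 = 293·8204+14·171697 = 4807530
k=4:  x_4 = 293·100614149+438·14·4807530 = 58959719617,  y_4 = 293·4807530+14·100614149 = 2817204376
k=5:  x_5 = 293·58959719617+438·14·2817204376 = 34550295081413,  y_5 = 293·2817204376+14·58959719617 = 1650876956806

293 14
171697 8204
100614149 4807530
58959719617 2817204376
34550295081413 1650876956806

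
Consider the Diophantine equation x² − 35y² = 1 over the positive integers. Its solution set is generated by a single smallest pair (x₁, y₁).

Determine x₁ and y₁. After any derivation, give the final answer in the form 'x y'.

6 1

d=35: √d = [5; 1,10] (ℓ=2, even), read p_1/q_1
step 0: (5, 1)  from 5·(1,0) + (0,1)
step 1: (6, 1)  from 1·(5,1) + (1,0)
(x₁, y₁) = (6, 1);  6² − 35·1² = 1 ✓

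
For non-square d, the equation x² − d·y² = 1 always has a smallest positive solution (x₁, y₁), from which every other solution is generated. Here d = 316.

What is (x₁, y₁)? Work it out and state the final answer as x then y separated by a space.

√316 = [17; 1,3,2,8,2,3,1,34, …], period ℓ=8 (even) → k=7
a_0=17:  p_0=17·1+0=17,  q_0=17·0+1=1
a_1=1:  p_1=1·17+1=18,  q_1=1·1+0=1
a_2=3:  p_2=3·18+17=71,  q_2=3·1+1=4
…
a_5=2:  p_5=2·1351+160=2862,  q_5=2·76+9=161
a_6=3:  p_6=3·2862+1351=9937,  q_6=3·161+76=559
a_7=1:  p_7=1·9937+2862=12799,  q_7=1·559+161=720
→ (12799, 720).  Check: 12799²=163814401, 316·720²=163814400, difference 1.

12799 720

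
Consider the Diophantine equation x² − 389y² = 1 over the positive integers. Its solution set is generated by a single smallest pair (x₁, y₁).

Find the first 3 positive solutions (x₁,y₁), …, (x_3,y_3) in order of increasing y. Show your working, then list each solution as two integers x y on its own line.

3287049 166660
21609382256801 1095639172680
142062196675667653449 7202839293837075980

√389 = [19; 1,2,1,1,1,1,2,1,38, …], period ℓ=9 (odd) → k=17
step 0: (19, 1)  from 19·(1,0) + (0,1)
step 1: (20, 1)  from 1·(19,1) + (1,0)
…
step 5: (217, 11)  from 1·(138,7) + (79,4)
step 6: (355, 18)  from 1·(217,11) + (138,7)
…
step 16: (2376809, 120509)  from 2·(910240,46151) + (556329,28207)
step 17: (3287049, 166660)  from 1·(2376809,120509) + (910240,46151)
fundamental: x₁=3287049, y₁=166660  (since 10804691128401 − 389·27775555600 = 1)
k=2:  x_2 = 3287049·3287049+389·166660·166660 = 21609382256801,  y_2 = 3287049·166660+166660·3287049 = 1095639172680
k=3:  x_3 = 3287049·21609382256801+389·166660·1095639172680 = 142062196675667653449,  y_3 = 3287049·1095639172680+166660·21609382256801 = 7202839293837075980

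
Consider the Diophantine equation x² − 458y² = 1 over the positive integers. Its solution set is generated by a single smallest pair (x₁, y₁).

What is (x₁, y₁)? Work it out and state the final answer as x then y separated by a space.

[21; 2,2,42] for √458; ℓ=3 ⇒ convergent index 5
a_0=21:  p_0=21·1+0=21,  q_0=21·0+1=1
…
a_4=2:  p_4=2·4537+107=9181,  q_4=2·212+5=429
a_5=2:  p_5=2·9181+4537=22899,  q_5=2·429+212=1070
→ (22899, 1070).  Check: 22899²=524364201, 458·1070²=524364200, difference 1.

22899 1070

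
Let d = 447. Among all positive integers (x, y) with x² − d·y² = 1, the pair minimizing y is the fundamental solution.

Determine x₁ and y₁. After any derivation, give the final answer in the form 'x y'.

148 7

[21; 7,42] for √447; ℓ=2 ⇒ convergent index 1
step 0: (21, 1)  from 21·(1,0) + (0,1)
step 1: (148, 7)  from 7·(21,1) + (1,0)
→ (148, 7).  Check: 148²=21904, 447·7²=21903, difference 1.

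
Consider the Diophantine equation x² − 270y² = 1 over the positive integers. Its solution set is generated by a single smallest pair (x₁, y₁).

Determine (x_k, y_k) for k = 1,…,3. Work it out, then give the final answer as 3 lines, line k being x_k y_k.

d=270: √d = [16; 2,3,6,3,2,32] (ℓ=6, even), read p_5/q_5
step 0: (16, 1)  from 16·(1,0) + (0,1)
…
step 4: (2284, 139)  from 3·(723,44) + (115,7)
step 5: (5291, 322)  from 2·(2284,139) + (723,44)
→ (5291, 322).  Check: 5291²=27994681, 270·322²=27994680, difference 1.
k=2:  x_2 = 5291·5291+270·322·322 = 55989361,  y_2 = 5291·322+322·5291 = 3407404
k=3:  x_3 = 5291·55989361+270·322·3407404 = 592479412811,  y_3 = 5291·3407404+322·55989361 = 36057148806

5291 322
55989361 3407404
592479412811 36057148806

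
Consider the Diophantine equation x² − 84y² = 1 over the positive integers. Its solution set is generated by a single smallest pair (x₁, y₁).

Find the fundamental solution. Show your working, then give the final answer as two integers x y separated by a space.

55 6

√84 → a₀=9, period (6,18); ℓ=2 even so k=1
k=0  a_k=9  p_k/q_k = 9/1
k=1  a_k=6  p_k/q_k = 55/6
→ (55, 6).  Check: 55²=3025, 84·6²=3024, difference 1.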